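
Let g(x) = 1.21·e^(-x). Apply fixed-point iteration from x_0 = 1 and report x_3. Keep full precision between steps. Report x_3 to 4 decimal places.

x_1 = g(1.000000) = 0.445134
x_2 = g(0.445134) = 0.775293
x_3 = g(0.775293) = 0.557288

0.5573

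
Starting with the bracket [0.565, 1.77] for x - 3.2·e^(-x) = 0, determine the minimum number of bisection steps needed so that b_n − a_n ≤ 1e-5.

17

Initial width b − a = 1.77 − 0.565 = 1.205000.
After n steps the width is (b−a)/2^n; need (b−a)/2^n ≤ 1e-5.
So n ≥ log₂(1.205000/1e-5) = log₂(120500.0000) ≈ 16.8787.
Hence n = 17.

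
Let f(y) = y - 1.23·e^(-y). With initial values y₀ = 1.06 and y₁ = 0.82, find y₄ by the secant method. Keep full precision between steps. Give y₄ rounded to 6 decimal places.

Secant update: y_(k+1) = y_k − f(y_k)·(y_k − y_(k-1))/(f(y_k) − f(y_(k-1))).
f(y_0) = 0.633859, f(y_1) = 0.278269
y_2 = 0.820000 - (0.278269)·(0.820000 - 1.060000)/(0.278269 - (0.633859)) = 0.632187; f(y_2) = -0.021470
y_3 = 0.632187 - (-0.021470)·(0.632187 - 0.820000)/(-0.021470 - (0.278269)) = 0.645640; f(y_3) = 0.000718
y_4 = 0.645640 - (0.000718)·(0.645640 - 0.632187)/(0.000718 - (-0.021470)) = 0.645205; f(y_4) = 0.000002

0.645205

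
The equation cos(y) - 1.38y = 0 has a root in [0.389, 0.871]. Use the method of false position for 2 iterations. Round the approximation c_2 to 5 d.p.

f(0.389000) = 0.388469, f(0.871000) = -0.557918
step 1: c = 0.586849, f(c) = 0.022838 > 0 → new bracket [0.586849, 0.871000]
step 2: c = 0.598023, f(c) = 0.001178 > 0 → new bracket [0.598023, 0.871000]

0.59802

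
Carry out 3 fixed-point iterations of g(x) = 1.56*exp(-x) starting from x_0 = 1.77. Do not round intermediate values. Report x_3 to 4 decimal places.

0.4718

x_1 = g(1.770000) = 0.265719
x_2 = g(0.265719) = 1.195981
x_3 = g(1.195981) = 0.471755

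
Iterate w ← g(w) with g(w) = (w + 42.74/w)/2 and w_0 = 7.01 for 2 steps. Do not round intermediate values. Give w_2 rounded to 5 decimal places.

w_1 = g(7.010000) = 6.553502
w_2 = g(6.553502) = 6.537603

6.53760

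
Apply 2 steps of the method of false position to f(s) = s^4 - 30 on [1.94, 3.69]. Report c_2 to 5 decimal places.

2.20221

False-position update: c = (a·f(b) − b·f(a))/(f(b) − f(a)); replace the endpoint whose sign matches f(c).
f(1.940000) = -15.835315, f(3.690000) = 155.398179
step 1: c = 2.101836, f(c) = -10.483785 < 0 → new bracket [2.101836, 3.690000]
step 2: c = 2.202209, f(c) = -6.480185 < 0 → new bracket [2.202209, 3.690000]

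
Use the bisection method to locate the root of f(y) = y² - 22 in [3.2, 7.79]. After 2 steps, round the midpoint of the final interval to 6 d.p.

4.921250

f(3.200000) = -11.760000, f(7.790000) = 38.684100 (opposite signs)
step 1: m = 5.495000, f(m) = 8.195025 > 0 → root in [3.200000, 5.495000]
step 2: m = 4.347500, f(m) = -3.099244 < 0 → root in [4.347500, 5.495000]
Midpoint of [4.347500, 5.495000] = 4.921250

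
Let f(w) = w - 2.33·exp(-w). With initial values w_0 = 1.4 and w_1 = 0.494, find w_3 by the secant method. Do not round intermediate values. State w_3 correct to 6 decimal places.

Secant update: w_(k+1) = w_k − f(w_k)·(w_k − w_(k-1))/(f(w_k) − f(w_(k-1))).
f(w_0) = 0.825429, f(w_1) = -0.927721
w_2 = 0.494000 - (-0.927721)·(0.494000 - 1.400000)/(-0.927721 - (0.825429)) = 0.973431; f(w_2) = 0.093194
w_3 = 0.973431 - (0.093194)·(0.973431 - 0.494000)/(0.093194 - (-0.927721)) = 0.929667; f(w_3) = 0.010050

0.929667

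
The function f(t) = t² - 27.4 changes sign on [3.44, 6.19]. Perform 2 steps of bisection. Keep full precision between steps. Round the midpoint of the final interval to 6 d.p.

f(3.440000) = -15.566400, f(6.190000) = 10.916100 (opposite signs)
step 1: m = 4.815000, f(m) = -4.215775 < 0 → root in [4.815000, 6.190000]
step 2: m = 5.502500, f(m) = 2.877506 > 0 → root in [4.815000, 5.502500]
Midpoint of [4.815000, 5.502500] = 5.158750

5.158750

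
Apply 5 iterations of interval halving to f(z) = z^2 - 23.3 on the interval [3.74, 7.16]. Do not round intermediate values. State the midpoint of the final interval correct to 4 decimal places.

f(3.740000) = -9.312400, f(7.160000) = 27.965600 (opposite signs)
step 1: m = 5.450000, f(m) = 6.402500 > 0 → root in [3.740000, 5.450000]
step 2: m = 4.595000, f(m) = -2.185975 < 0 → root in [4.595000, 5.450000]
step 3: m = 5.022500, f(m) = 1.925506 > 0 → root in [4.595000, 5.022500]
step 4: m = 4.808750, f(m) = -0.175923 < 0 → root in [4.808750, 5.022500]
step 5: m = 4.915625, f(m) = 0.863369 > 0 → root in [4.808750, 4.915625]
Midpoint of [4.808750, 4.915625] = 4.862188

4.8622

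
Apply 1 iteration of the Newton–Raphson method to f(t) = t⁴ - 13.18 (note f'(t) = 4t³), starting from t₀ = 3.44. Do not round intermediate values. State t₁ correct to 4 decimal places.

t_0 = 3.440000: f = 126.854089, f' = 162.830336 → t_1 = 3.440000 - (126.854089)/(162.830336) = 2.660943

2.6609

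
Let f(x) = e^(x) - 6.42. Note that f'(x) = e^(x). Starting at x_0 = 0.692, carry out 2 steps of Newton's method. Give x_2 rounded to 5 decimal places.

x_0 = 0.692000: f = -4.422293, f' = 1.997707 → x_1 = 0.692000 - (-4.422293)/(1.997707) = 2.905685
x_1 = 2.905685: f = 11.857752, f' = 18.277752 → x_2 = 2.905685 - (11.857752)/(18.277752) = 2.256931

2.25693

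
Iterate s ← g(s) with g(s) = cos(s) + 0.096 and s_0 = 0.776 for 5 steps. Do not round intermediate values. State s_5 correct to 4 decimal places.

0.7994

s_1 = g(0.776000) = 0.809721
s_2 = g(0.809721) = 0.785701
s_3 = g(0.785701) = 0.802893
s_4 = g(0.802893) = 0.790629
s_5 = g(0.790629) = 0.799399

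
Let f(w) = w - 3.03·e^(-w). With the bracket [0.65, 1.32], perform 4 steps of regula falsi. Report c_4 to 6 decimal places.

f(0.650000) = -0.931799, f(1.320000) = 0.510580
step 1: c = 1.082830, f(c) = 0.056764 > 0 → new bracket [0.650000, 1.082830]
step 2: c = 1.057977, f(c) = 0.006090 > 0 → new bracket [0.650000, 1.057977]
step 3: c = 1.055328, f(c) = 0.000651 > 0 → new bracket [0.650000, 1.055328]
step 4: c = 1.055045, f(c) = 0.000069 > 0 → new bracket [0.650000, 1.055045]

1.055045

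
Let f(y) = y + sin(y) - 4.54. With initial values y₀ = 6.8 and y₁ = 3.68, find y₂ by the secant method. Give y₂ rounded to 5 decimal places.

4.71784

Secant update: y_(k+1) = y_k − f(y_k)·(y_k − y_(k-1))/(f(y_k) − f(y_(k-1))).
f(y_0) = 2.754113, f(y_1) = -1.372769
y_2 = 3.680000 - (-1.372769)·(3.680000 - 6.800000)/(-1.372769 - (2.754113)) = 4.717839; f(y_2) = -0.822146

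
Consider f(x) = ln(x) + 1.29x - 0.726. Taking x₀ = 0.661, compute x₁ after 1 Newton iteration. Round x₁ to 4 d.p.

f'(x) = 1/x + 1.29
x_0 = 0.661000: f = -0.287311, f' = 2.802859 → x_1 = 0.661000 - (-0.287311)/(2.802859) = 0.763507

0.7635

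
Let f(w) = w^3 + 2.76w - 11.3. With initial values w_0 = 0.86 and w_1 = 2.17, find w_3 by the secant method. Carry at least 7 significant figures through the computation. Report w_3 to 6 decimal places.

f(w_0) = -8.290344, f(w_1) = 4.907513
w_2 = 2.170000 - (4.907513)·(2.170000 - 0.860000)/(4.907513 - (-8.290344)) = 1.682887; f(w_2) = -1.889108
w_3 = 1.682887 - (-1.889108)·(1.682887 - 2.170000)/(-1.889108 - (4.907513)) = 1.818279; f(w_3) = -0.270062

1.818279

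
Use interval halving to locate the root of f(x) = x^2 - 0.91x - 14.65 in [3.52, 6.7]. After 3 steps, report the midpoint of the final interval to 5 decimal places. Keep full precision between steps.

4.11625

f(3.520000) = -5.462800, f(6.700000) = 24.143000 (opposite signs)
step 1: m = 5.110000, f(m) = 6.812000 > 0 → root in [3.520000, 5.110000]
step 2: m = 4.315000, f(m) = 0.042575 > 0 → root in [3.520000, 4.315000]
step 3: m = 3.917500, f(m) = -2.868119 < 0 → root in [3.917500, 4.315000]
Midpoint of [3.917500, 4.315000] = 4.116250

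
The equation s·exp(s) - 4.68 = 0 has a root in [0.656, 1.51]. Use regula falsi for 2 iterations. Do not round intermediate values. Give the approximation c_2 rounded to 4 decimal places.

f(0.656000) = -3.415843, f(1.510000) = 2.155363
step 1: c = 1.179608, f(c) = -0.842617 < 0 → new bracket [1.179608, 1.510000]
step 2: c = 1.272469, f(c) = -0.137727 < 0 → new bracket [1.272469, 1.510000]

1.2725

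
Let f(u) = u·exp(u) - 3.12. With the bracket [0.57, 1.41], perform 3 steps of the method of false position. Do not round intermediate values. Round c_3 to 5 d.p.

1.06322

f(0.570000) = -2.112088, f(1.410000) = 2.655297
step 1: c = 0.942144, f(c) = -0.702952 < 0 → new bracket [0.942144, 1.410000]
step 2: c = 1.040076, f(c) = -0.177175 < 0 → new bracket [1.040076, 1.410000]
step 3: c = 1.063215, f(c) = -0.041283 < 0 → new bracket [1.063215, 1.410000]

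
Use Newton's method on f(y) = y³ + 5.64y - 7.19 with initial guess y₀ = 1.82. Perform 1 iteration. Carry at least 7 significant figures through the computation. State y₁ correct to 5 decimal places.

f'(y) = 3y² + 5.64
y_0 = 1.820000: f = 9.103368, f' = 15.577200 → y_1 = 1.820000 - (9.103368)/(15.577200) = 1.235597

1.23560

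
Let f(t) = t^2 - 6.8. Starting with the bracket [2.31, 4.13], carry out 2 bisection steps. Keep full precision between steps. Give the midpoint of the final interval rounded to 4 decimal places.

f(2.310000) = -1.463900, f(4.130000) = 10.256900 (opposite signs)
step 1: m = 3.220000, f(m) = 3.568400 > 0 → root in [2.310000, 3.220000]
step 2: m = 2.765000, f(m) = 0.845225 > 0 → root in [2.310000, 2.765000]
Midpoint of [2.310000, 2.765000] = 2.537500

2.5375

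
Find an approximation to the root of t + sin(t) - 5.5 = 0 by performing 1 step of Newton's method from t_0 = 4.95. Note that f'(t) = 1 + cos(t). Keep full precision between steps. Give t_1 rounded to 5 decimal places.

t_0 = 4.950000: f = -1.521903, f' = 1.235381 → t_1 = 4.950000 - (-1.521903)/(1.235381) = 6.181930

6.18193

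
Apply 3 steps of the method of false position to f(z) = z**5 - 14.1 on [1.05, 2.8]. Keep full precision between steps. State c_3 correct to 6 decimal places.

False-position update: c = (a·f(b) − b·f(a))/(f(b) − f(a)); replace the endpoint whose sign matches f(c).
f(1.050000) = -12.823718, f(2.800000) = 158.003680
step 1: c = 1.181369, f(c) = -11.798936 < 0 → new bracket [1.181369, 2.800000]
step 2: c = 1.293842, f(c) = -10.474181 < 0 → new bracket [1.293842, 2.800000]
step 3: c = 1.387479, f(c) = -8.958000 < 0 → new bracket [1.387479, 2.800000]

1.387479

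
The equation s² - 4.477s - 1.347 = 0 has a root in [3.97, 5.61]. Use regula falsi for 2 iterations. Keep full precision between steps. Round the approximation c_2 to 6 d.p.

f(3.970000) = -3.359790, f(5.610000) = 5.009130
step 1: c = 4.628395, f(c) = -0.646284 < 0 → new bracket [4.628395, 5.610000]
step 2: c = 4.740570, f(c) = -0.097528 < 0 → new bracket [4.740570, 5.610000]

4.740570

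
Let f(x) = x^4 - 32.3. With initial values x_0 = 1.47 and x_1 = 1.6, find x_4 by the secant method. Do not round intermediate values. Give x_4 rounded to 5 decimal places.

2.18131

f(x_0) = -27.630511, f(x_1) = -25.746400
x_2 = 1.600000 - (-25.746400)·(1.600000 - 1.470000)/(-25.746400 - (-27.630511)) = 3.376451; f(x_2) = 97.669672
x_3 = 3.376451 - (97.669672)·(3.376451 - 1.600000)/(97.669672 - (-25.746400)) = 1.970594; f(x_3) = -17.220448
x_4 = 1.970594 - (-17.220448)·(1.970594 - 3.376451)/(-17.220448 - (97.669672)) = 2.181312; f(x_4) = -9.660254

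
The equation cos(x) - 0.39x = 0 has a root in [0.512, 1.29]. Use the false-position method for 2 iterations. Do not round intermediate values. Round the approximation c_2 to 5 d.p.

1.11850

False-position update: c = (a·f(b) − b·f(a))/(f(b) − f(a)); replace the endpoint whose sign matches f(c).
f(0.512000) = 0.672086, f(1.290000) = -0.225979
step 1: c = 1.094233, f(c) = 0.031978 > 0 → new bracket [1.094233, 1.290000]
step 2: c = 1.118501, f(c) = 0.000816 > 0 → new bracket [1.118501, 1.290000]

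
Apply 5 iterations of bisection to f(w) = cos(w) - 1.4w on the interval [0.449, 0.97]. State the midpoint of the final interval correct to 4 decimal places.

f(0.449000) = 0.272282, f(0.970000) = -0.792700 (opposite signs)
step 1: m = 0.709500, f(m) = -0.234612 < 0 → root in [0.449000, 0.709500]
step 2: m = 0.579250, f(m) = 0.025923 > 0 → root in [0.579250, 0.709500]
step 3: m = 0.644375, f(m) = -0.102650 < 0 → root in [0.579250, 0.644375]
step 4: m = 0.611813, f(m) = -0.037929 < 0 → root in [0.579250, 0.611813]
step 5: m = 0.595531, f(m) = -0.005893 < 0 → root in [0.579250, 0.595531]
Midpoint of [0.579250, 0.595531] = 0.587391

0.5874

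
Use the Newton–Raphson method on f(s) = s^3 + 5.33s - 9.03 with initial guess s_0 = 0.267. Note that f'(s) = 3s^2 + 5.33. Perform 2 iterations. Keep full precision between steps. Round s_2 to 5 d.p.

1.33138

Newton update: s ← s − f(s)/f'(s).
s_0 = 0.267000: f = -7.587856, f' = 5.543867 → s_1 = 0.267000 - (-7.587856)/(5.543867) = 1.635694
s_1 = 1.635694: f = 4.064536, f' = 13.356482 → s_2 = 1.635694 - (4.064536)/(13.356482) = 1.331382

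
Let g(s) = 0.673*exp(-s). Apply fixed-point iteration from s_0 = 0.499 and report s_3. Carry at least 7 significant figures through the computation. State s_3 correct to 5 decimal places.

0.43030

s_1 = g(0.499000) = 0.408604
s_2 = g(0.408604) = 0.447261
s_3 = g(0.447261) = 0.430301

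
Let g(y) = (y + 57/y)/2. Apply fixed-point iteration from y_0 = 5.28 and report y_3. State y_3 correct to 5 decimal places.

y_1 = g(5.280000) = 8.037727
y_2 = g(8.037727) = 7.564642
y_3 = g(7.564642) = 7.549849

7.54985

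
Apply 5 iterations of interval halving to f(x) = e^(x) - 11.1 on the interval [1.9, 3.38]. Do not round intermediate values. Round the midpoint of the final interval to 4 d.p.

2.3856

f(1.900000) = -4.414106, f(3.380000) = 18.270771 (opposite signs)
step 1: m = 2.640000, f(m) = 2.913204 > 0 → root in [1.900000, 2.640000]
step 2: m = 2.270000, f(m) = -1.420599 < 0 → root in [2.270000, 2.640000]
step 3: m = 2.455000, f(m) = 0.546434 > 0 → root in [2.270000, 2.455000]
step 4: m = 2.362500, f(m) = -0.482538 < 0 → root in [2.362500, 2.455000]
step 5: m = 2.408750, f(m) = 0.020052 > 0 → root in [2.362500, 2.408750]
Midpoint of [2.362500, 2.408750] = 2.385625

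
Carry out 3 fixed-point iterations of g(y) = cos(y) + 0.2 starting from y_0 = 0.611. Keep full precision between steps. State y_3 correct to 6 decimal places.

y_1 = g(0.611000) = 1.019075
y_2 = g(1.019075) = 0.724154
y_3 = g(0.724154) = 0.949060

0.949060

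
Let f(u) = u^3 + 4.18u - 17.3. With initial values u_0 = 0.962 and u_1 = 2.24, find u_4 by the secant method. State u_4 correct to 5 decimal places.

f(u_0) = -12.388563, f(u_1) = 3.302624
u_2 = 2.240000 - (3.302624)·(2.240000 - 0.962000)/(3.302624 - (-12.388563)) = 1.971011; f(u_2) = -1.404021
u_3 = 1.971011 - (-1.404021)·(1.971011 - 2.240000)/(-1.404021 - (3.302624)) = 2.051252; f(u_3) = -0.094844
u_4 = 2.051252 - (-0.094844)·(2.051252 - 1.971011)/(-0.094844 - (-1.404021)) = 2.057065; f(u_4) = 0.003041

2.05707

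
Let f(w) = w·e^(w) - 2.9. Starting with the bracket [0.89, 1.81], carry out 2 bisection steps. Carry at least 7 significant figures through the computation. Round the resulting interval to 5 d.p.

[0.89000, 1.12000]

f(0.890000) = -0.732735, f(1.810000) = 8.159910 (opposite signs)
step 1: m = 1.350000, f(m) = 2.307524 > 0 → root in [0.890000, 1.350000]
step 2: m = 1.120000, f(m) = 0.532637 > 0 → root in [0.890000, 1.120000]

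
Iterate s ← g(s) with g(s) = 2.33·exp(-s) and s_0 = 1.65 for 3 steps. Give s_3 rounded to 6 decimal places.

s_1 = g(1.650000) = 0.447476
s_2 = g(0.447476) = 1.489428
s_3 = g(1.489428) = 0.525419

0.525419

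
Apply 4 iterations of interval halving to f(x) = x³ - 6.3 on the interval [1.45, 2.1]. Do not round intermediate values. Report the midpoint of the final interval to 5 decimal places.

1.83594

f(1.450000) = -3.251375, f(2.100000) = 2.961000 (opposite signs)
step 1: m = 1.775000, f(m) = -0.707641 < 0 → root in [1.775000, 2.100000]
step 2: m = 1.937500, f(m) = 0.973193 > 0 → root in [1.775000, 1.937500]
step 3: m = 1.856250, f(m) = 0.096014 > 0 → root in [1.775000, 1.856250]
step 4: m = 1.815625, f(m) = -0.314803 < 0 → root in [1.815625, 1.856250]
Midpoint of [1.815625, 1.856250] = 1.835938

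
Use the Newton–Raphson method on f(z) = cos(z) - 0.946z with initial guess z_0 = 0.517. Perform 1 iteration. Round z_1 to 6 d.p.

0.780994

f'(z) = -sin(z) - 0.946
z_0 = 0.517000: f = 0.380224, f' = -1.440274 → z_1 = 0.517000 - (0.380224)/(-1.440274) = 0.780994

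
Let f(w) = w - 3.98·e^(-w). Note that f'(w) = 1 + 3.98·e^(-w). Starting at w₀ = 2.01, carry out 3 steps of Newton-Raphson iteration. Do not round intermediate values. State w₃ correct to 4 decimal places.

w_0 = 2.010000: f = 1.476725, f' = 1.533275 → w_1 = 2.010000 - (1.476725)/(1.533275) = 1.046882
w_1 = 1.046882: f = -0.350220, f' = 2.397102 → w_2 = 1.046882 - (-0.350220)/(2.397102) = 1.192983
w_2 = 1.192983: f = -0.014211, f' = 2.207194 → w_3 = 1.192983 - (-0.014211)/(2.207194) = 1.199422

1.1994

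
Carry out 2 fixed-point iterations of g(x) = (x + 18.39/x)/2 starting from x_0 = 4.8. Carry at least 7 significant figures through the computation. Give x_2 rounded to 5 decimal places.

x_1 = g(4.800000) = 4.315625
x_2 = g(4.315625) = 4.288442

4.28844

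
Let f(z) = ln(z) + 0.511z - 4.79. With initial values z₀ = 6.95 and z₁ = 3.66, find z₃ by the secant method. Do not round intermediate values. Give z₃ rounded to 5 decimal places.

f(z_0) = 0.700192, f(z_1) = -1.622277
z_2 = 3.660000 - (-1.622277)·(3.660000 - 6.950000)/(-1.622277 - (0.700192)) = 5.958111; f(z_2) = 0.039348
z_3 = 5.958111 - (0.039348)·(5.958111 - 3.660000)/(0.039348 - (-1.622277)) = 5.903690; f(z_3) = 0.002363

5.90369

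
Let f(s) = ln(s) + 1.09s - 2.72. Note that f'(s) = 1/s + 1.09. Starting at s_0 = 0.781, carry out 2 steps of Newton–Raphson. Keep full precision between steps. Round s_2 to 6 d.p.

1.899258

s_0 = 0.781000: f = -2.115890, f' = 2.370410 → s_1 = 0.781000 - (-2.115890)/(2.370410) = 1.673626
s_1 = 1.673626: f = -0.380755, f' = 1.687505 → s_2 = 1.673626 - (-0.380755)/(1.687505) = 1.899258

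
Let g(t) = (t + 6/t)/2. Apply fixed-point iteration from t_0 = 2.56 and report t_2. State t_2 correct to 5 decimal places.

t_1 = g(2.560000) = 2.451875
t_2 = g(2.451875) = 2.449491

2.44949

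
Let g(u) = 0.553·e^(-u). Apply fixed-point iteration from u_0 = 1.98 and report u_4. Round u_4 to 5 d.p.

0.39705

u_1 = g(1.980000) = 0.076352
u_2 = g(0.076352) = 0.512349
u_3 = g(0.512349) = 0.331295
u_4 = g(0.331295) = 0.397050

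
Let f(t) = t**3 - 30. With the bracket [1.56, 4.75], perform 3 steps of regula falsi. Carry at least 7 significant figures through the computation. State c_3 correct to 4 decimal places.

2.9810

f(1.560000) = -26.203584, f(4.750000) = 77.171875
step 1: c = 2.368600, f(c) = -16.711518 < 0 → new bracket [2.368600, 4.750000]
step 2: c = 2.792496, f(c) = -8.224011 < 0 → new bracket [2.792496, 4.750000]
step 3: c = 2.981013, f(c) = -3.509414 < 0 → new bracket [2.981013, 4.750000]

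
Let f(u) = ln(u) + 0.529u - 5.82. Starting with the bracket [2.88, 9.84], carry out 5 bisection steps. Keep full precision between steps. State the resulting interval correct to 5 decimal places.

f(2.880000) = -3.238690, f(9.840000) = 1.671816 (opposite signs)
step 1: m = 6.360000, f(m) = -0.605532 < 0 → root in [6.360000, 9.840000]
step 2: m = 8.100000, f(m) = 0.556764 > 0 → root in [6.360000, 8.100000]
step 3: m = 7.230000, f(m) = -0.017091 < 0 → root in [7.230000, 8.100000]
step 4: m = 7.665000, f(m) = 0.271450 > 0 → root in [7.230000, 7.665000]
step 5: m = 7.447500, f(m) = 0.127606 > 0 → root in [7.230000, 7.447500]

[7.23000, 7.44750]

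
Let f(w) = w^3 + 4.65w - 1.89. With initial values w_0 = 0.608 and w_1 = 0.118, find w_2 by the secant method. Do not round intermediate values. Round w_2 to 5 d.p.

f(w_0) = 1.161956, f(w_1) = -1.339657
w_2 = 0.118000 - (-1.339657)·(0.118000 - 0.608000)/(-1.339657 - (1.161956)) = 0.380403; f(w_2) = -0.066077

0.38040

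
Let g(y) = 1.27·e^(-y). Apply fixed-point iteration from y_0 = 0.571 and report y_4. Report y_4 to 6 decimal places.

0.641233

y_1 = g(0.571000) = 0.717499
y_2 = g(0.717499) = 0.619723
y_3 = g(0.619723) = 0.683379
y_4 = g(0.683379) = 0.641233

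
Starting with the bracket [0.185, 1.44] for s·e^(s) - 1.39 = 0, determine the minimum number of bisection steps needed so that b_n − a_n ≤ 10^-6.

Initial width b − a = 1.44 − 0.185 = 1.255000.
After n steps the width is (b−a)/2^n; need (b−a)/2^n ≤ 10^-6.
So n ≥ log₂(1.255000/10^-6) = log₂(1255000.0000) ≈ 20.2593.
Hence n = 21.

21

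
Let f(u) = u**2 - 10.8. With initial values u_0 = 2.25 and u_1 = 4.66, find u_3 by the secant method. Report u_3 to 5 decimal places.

3.24977

f(u_0) = -5.737500, f(u_1) = 10.915600
u_2 = 4.660000 - (10.915600)·(4.660000 - 2.250000)/(10.915600 - (-5.737500)) = 3.080318; f(u_2) = -1.311639
u_3 = 3.080318 - (-1.311639)·(3.080318 - 4.660000)/(-1.311639 - (10.915600)) = 3.249774; f(u_3) = -0.238970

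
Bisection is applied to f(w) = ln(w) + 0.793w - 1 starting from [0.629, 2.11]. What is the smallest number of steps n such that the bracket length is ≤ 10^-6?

21

Initial width b − a = 2.11 − 0.629 = 1.481000.
After n steps the width is (b−a)/2^n; need (b−a)/2^n ≤ 10^-6.
So n ≥ log₂(1.481000/10^-6) = log₂(1481000.0000) ≈ 20.4981.
Hence n = 21.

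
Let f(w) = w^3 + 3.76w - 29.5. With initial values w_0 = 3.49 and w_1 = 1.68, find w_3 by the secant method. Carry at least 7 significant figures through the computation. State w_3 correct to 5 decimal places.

f(w_0) = 26.130949, f(w_1) = -18.441568
w_2 = 1.680000 - (-18.441568)·(1.680000 - 3.490000)/(-18.441568 - (26.130949)) = 2.428875; f(w_2) = -6.038446
w_3 = 2.428875 - (-6.038446)·(2.428875 - 1.680000)/(-6.038446 - (-18.441568)) = 2.793464; f(w_3) = 2.802049

2.79346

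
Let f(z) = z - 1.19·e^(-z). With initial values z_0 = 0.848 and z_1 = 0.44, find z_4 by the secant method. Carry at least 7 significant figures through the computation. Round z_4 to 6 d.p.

f(z_0) = 0.338358, f(z_1) = -0.326403
z_2 = 0.440000 - (-0.326403)·(0.440000 - 0.848000)/(-0.326403 - (0.338358)) = 0.640331; f(z_2) = 0.013061
z_3 = 0.640331 - (0.013061)·(0.640331 - 0.440000)/(0.013061 - (-0.326403)) = 0.632623; f(z_3) = 0.000500
z_4 = 0.632623 - (0.000500)·(0.632623 - 0.640331)/(0.000500 - (0.013061)) = 0.632317; f(z_4) = -0.000001

0.632317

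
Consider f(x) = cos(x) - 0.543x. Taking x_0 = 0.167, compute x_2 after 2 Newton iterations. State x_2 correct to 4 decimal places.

1.0150

f'(x) = -sin(x) - 0.543
x_0 = 0.167000: f = 0.895407, f' = -0.709225 → x_1 = 0.167000 - (0.895407)/(-0.709225) = 1.429515
x_1 = 1.429515: f = -0.635415, f' = -1.533036 → x_2 = 1.429515 - (-0.635415)/(-1.533036) = 1.015034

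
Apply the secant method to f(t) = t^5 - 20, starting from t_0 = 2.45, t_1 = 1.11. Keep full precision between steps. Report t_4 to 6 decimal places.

Secant update: t_(k+1) = t_k − f(t_k)·(t_k − t_(k-1))/(f(t_k) − f(t_(k-1))).
f(t_0) = 68.273515, f(t_1) = -18.314942
t_2 = 1.110000 - (-18.314942)·(1.110000 - 2.450000)/(-18.314942 - (68.273515)) = 1.393433; f(t_2) = -14.746722
t_3 = 1.393433 - (-14.746722)·(1.393433 - 1.110000)/(-14.746722 - (-18.314942)) = 2.564803; f(t_3) = 90.986544
t_4 = 2.564803 - (90.986544)·(2.564803 - 1.393433)/(90.986544 - (-14.746722)) = 1.556805; f(t_4) = -10.855262

1.556805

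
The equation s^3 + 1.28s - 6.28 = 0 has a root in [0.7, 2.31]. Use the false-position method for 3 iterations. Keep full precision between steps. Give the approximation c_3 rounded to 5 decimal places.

1.58183

f(0.700000) = -5.041000, f(2.310000) = 9.003191
step 1: c = 1.277891, f(c) = -2.557497 < 0 → new bracket [1.277891, 2.310000]
step 2: c = 1.506218, f(c) = -0.934897 < 0 → new bracket [1.506218, 2.310000]
step 3: c = 1.581831, f(c) = -0.297213 < 0 → new bracket [1.581831, 2.310000]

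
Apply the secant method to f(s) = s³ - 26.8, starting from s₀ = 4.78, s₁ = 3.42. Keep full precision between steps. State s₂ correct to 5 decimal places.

3.16060

f(s_0) = 82.415352, f(s_1) = 13.201688
s_2 = 3.420000 - (13.201688)·(3.420000 - 4.780000)/(13.201688 - (82.415352)) = 3.160596; f(s_2) = 4.772356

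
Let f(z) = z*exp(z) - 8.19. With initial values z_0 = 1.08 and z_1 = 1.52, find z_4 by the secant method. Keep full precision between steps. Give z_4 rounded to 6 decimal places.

f(z_0) = -5.009746, f(z_1) = -1.240218
z_2 = 1.520000 - (-1.240218)·(1.520000 - 1.080000)/(-1.240218 - (-5.009746)) = 1.664765; f(z_2) = 0.607336
z_3 = 1.664765 - (0.607336)·(1.664765 - 1.520000)/(0.607336 - (-1.240218)) = 1.617177; f(z_3) = -0.041292
z_4 = 1.617177 - (-0.041292)·(1.617177 - 1.664765)/(-0.041292 - (0.607336)) = 1.620207; f(z_4) = -0.001257

1.620207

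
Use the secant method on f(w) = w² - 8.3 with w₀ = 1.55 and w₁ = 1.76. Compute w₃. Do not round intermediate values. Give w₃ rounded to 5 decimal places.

2.78174

Secant update: w_(k+1) = w_k − f(w_k)·(w_k − w_(k-1))/(f(w_k) − f(w_(k-1))).
f(w_0) = -5.897500, f(w_1) = -5.202400
w_2 = 1.760000 - (-5.202400)·(1.760000 - 1.550000)/(-5.202400 - (-5.897500)) = 3.331722; f(w_2) = 2.800372
w_3 = 3.331722 - (2.800372)·(3.331722 - 1.760000)/(2.800372 - (-5.202400)) = 2.781737; f(w_3) = -0.561940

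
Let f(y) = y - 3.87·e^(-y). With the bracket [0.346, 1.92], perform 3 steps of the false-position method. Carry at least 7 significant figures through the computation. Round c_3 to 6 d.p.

1.193342

f(0.346000) = -2.392073, f(1.920000) = 1.352631
step 1: c = 1.351453, f(c) = 0.349649 > 0 → new bracket [0.346000, 1.351453]
step 2: c = 1.223228, f(c) = 0.084370 > 0 → new bracket [0.346000, 1.223228]
step 3: c = 1.193342, f(c) = 0.019934 > 0 → new bracket [0.346000, 1.193342]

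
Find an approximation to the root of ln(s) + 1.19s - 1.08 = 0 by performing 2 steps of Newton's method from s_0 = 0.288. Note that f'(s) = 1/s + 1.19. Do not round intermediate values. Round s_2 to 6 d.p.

s_0 = 0.288000: f = -1.982075, f' = 4.662222 → s_1 = 0.288000 - (-1.982075)/(4.662222) = 0.713135
s_1 = 0.713135: f = -0.569453, f' = 2.592259 → s_2 = 0.713135 - (-0.569453)/(2.592259) = 0.932810

0.932810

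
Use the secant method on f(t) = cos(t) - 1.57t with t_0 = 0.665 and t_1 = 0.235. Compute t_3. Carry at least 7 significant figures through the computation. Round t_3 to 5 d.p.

0.54534

f(t_0) = -0.257133, f(t_1) = 0.603564
t_2 = 0.235000 - (0.603564)·(0.235000 - 0.665000)/(0.603564 - (-0.257133)) = 0.536538; f(t_2) = 0.017120
t_3 = 0.536538 - (0.017120)·(0.536538 - 0.235000)/(0.017120 - (0.603564)) = 0.545340; f(t_3) = -0.001233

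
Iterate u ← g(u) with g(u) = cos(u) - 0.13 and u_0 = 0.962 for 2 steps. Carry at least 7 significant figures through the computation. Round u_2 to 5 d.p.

0.77395

u_1 = g(0.962000) = 0.441880
u_2 = g(0.441880) = 0.773949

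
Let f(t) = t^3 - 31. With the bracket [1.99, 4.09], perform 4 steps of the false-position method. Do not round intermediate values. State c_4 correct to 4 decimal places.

f(1.990000) = -23.119401, f(4.090000) = 37.417929
step 1: c = 2.791997, f(c) = -9.235699 < 0 → new bracket [2.791997, 4.090000]
step 2: c = 3.048954, f(c) = -2.656569 < 0 → new bracket [3.048954, 4.090000]
step 3: c = 3.117965, f(c) = -0.688053 < 0 → new bracket [3.117965, 4.090000]
step 4: c = 3.135517, f(c) = -0.173279 < 0 → new bracket [3.135517, 4.090000]

3.1355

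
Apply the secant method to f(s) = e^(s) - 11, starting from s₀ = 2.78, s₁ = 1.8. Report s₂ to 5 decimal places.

2.28179

f(s_0) = 5.119021, f(s_1) = -4.950353
s_2 = 1.800000 - (-4.950353)·(1.800000 - 2.780000)/(-4.950353 - (5.119021)) = 2.281792; f(s_2) = -1.205782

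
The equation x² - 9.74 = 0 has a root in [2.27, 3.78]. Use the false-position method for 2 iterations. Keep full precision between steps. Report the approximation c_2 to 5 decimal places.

3.11192

f(2.270000) = -4.587100, f(3.780000) = 4.548400
step 1: c = 3.028198, f(c) = -0.570015 < 0 → new bracket [3.028198, 3.780000]
step 2: c = 3.111923, f(c) = -0.055935 < 0 → new bracket [3.111923, 3.780000]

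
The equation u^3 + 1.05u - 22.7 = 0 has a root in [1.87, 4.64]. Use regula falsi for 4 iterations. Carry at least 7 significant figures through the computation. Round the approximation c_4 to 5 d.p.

False-position update: c = (a·f(b) − b·f(a))/(f(b) − f(a)); replace the endpoint whose sign matches f(c).
f(1.870000) = -14.197297, f(4.640000) = 82.069344
step 1: c = 2.278517, f(c) = -8.478326 < 0 → new bracket [2.278517, 4.640000]
step 2: c = 2.499631, f(c) = -4.457300 < 0 → new bracket [2.499631, 4.640000]
step 3: c = 2.609889, f(c) = -2.182295 < 0 → new bracket [2.609889, 4.640000]
step 4: c = 2.662474, f(c) = -1.030752 < 0 → new bracket [2.662474, 4.640000]

2.66247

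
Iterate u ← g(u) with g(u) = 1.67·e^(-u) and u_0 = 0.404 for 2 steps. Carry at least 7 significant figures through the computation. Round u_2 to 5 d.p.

u_1 = g(0.404000) = 1.114966
u_2 = g(1.114966) = 0.547637

0.54764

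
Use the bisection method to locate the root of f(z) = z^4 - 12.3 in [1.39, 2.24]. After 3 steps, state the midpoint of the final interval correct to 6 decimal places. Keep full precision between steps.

f(1.390000) = -8.566990, f(2.240000) = 12.876310 (opposite signs)
step 1: m = 1.815000, f(m) = -1.448082 < 0 → root in [1.815000, 2.240000]
step 2: m = 2.027500, f(m) = 4.598317 > 0 → root in [1.815000, 2.027500]
step 3: m = 1.921250, f(m) = 1.324969 > 0 → root in [1.815000, 1.921250]
Midpoint of [1.815000, 1.921250] = 1.868125

1.868125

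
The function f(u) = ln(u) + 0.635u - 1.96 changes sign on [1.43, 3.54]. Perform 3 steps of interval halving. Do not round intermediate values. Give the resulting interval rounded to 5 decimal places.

f(1.430000) = -0.694276, f(3.540000) = 1.552027 (opposite signs)
step 1: m = 2.485000, f(m) = 0.528248 > 0 → root in [1.430000, 2.485000]
step 2: m = 1.957500, f(m) = -0.045319 < 0 → root in [1.957500, 2.485000]
step 3: m = 2.221250, f(m) = 0.248564 > 0 → root in [1.957500, 2.221250]

[1.95750, 2.22125]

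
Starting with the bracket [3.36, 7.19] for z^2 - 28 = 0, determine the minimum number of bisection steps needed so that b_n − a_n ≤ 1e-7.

Initial width b − a = 7.19 − 3.36 = 3.830000.
After n steps the width is (b−a)/2^n; need (b−a)/2^n ≤ 1e-7.
So n ≥ log₂(3.830000/1e-7) = log₂(38300000.0000) ≈ 25.1908.
Hence n = 26.

26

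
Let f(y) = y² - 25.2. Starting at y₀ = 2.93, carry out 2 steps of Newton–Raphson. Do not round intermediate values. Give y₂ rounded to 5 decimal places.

5.06814

Newton update: y ← y − f(y)/f'(y).
f'(y) = 2y
y_0 = 2.930000: f = -16.615100, f' = 5.860000 → y_1 = 2.930000 - (-16.615100)/(5.860000) = 5.765341
y_1 = 5.765341: f = 8.039160, f' = 11.530683 → y_2 = 5.765341 - (8.039160)/(11.530683) = 5.068144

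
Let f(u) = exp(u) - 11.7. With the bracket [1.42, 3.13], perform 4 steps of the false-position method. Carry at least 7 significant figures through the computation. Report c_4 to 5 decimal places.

f(1.420000) = -7.562880, f(3.130000) = 11.173980
step 1: c = 2.110218, f(c) = -3.449957 < 0 → new bracket [2.110218, 3.130000]
step 2: c = 2.350797, f(c) = -1.206073 < 0 → new bracket [2.350797, 3.130000]
step 3: c = 2.426707, f(c) = -0.378459 < 0 → new bracket [2.426707, 3.130000]
step 4: c = 2.449747, f(c) = -0.114583 < 0 → new bracket [2.449747, 3.130000]

2.44975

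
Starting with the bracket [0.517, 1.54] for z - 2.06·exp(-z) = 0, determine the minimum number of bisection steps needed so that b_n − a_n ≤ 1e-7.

Initial width b − a = 1.54 − 0.517 = 1.023000.
After n steps the width is (b−a)/2^n; need (b−a)/2^n ≤ 1e-7.
So n ≥ log₂(1.023000/1e-7) = log₂(10230000.0000) ≈ 23.2863.
Hence n = 24.

24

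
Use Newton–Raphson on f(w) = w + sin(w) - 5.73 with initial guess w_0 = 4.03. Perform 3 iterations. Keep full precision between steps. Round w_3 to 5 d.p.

f'(w) = 1 + cos(w)
w_0 = 4.030000: f = -2.476068, f' = 0.369351 → w_1 = 4.030000 - (-2.476068)/(0.369351) = 10.733832
w_1 = 10.733832: f = 4.037892, f' = 0.741237 → w_2 = 10.733832 - (4.037892)/(0.741237) = 5.286325
w_2 = 5.286325: f = -1.283446, f' = 1.542941 → w_3 = 5.286325 - (-1.283446)/(1.542941) = 6.118142

6.11814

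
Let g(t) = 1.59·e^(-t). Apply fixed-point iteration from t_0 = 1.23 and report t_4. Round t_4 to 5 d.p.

0.88534

t_1 = g(1.230000) = 0.464745
t_2 = g(0.464745) = 0.998989
t_3 = g(0.998989) = 0.585520
t_4 = g(0.585520) = 0.885338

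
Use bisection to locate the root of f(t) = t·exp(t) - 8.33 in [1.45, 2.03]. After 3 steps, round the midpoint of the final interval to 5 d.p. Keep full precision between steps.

1.63125

f(1.450000) = -2.148484, f(2.030000) = 7.126595 (opposite signs)
step 1: m = 1.740000, f(m) = 1.583378 > 0 → root in [1.450000, 1.740000]
step 2: m = 1.595000, f(m) = -0.469315 < 0 → root in [1.595000, 1.740000]
step 3: m = 1.667500, f(m) = 0.505922 > 0 → root in [1.595000, 1.667500]
Midpoint of [1.595000, 1.667500] = 1.631250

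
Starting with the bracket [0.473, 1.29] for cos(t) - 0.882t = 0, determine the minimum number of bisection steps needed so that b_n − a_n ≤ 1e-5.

Initial width b − a = 1.29 − 0.473 = 0.817000.
After n steps the width is (b−a)/2^n; need (b−a)/2^n ≤ 1e-5.
So n ≥ log₂(0.817000/1e-5) = log₂(81700.0000) ≈ 16.3180.
Hence n = 17.

17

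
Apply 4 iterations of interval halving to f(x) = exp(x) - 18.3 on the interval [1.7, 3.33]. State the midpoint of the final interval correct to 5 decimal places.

f(1.700000) = -12.826053, f(3.330000) = 9.638342 (opposite signs)
step 1: m = 2.515000, f(m) = -5.933391 < 0 → root in [2.515000, 3.330000]
step 2: m = 2.922500, f(m) = 0.287699 > 0 → root in [2.515000, 2.922500]
step 3: m = 2.718750, f(m) = -3.138641 < 0 → root in [2.718750, 2.922500]
step 4: m = 2.820625, f(m) = -1.512661 < 0 → root in [2.820625, 2.922500]
Midpoint of [2.820625, 2.922500] = 2.871563

2.87156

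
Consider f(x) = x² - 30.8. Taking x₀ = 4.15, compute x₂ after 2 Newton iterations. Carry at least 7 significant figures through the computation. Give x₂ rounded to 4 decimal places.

Newton update: x ← x − f(x)/f'(x).
f'(x) = 2x
x_0 = 4.150000: f = -13.577500, f' = 8.300000 → x_1 = 4.150000 - (-13.577500)/(8.300000) = 5.785843
x_1 = 5.785843: f = 2.675984, f' = 11.571687 → x_2 = 5.785843 - (2.675984)/(11.571687) = 5.554591

5.5546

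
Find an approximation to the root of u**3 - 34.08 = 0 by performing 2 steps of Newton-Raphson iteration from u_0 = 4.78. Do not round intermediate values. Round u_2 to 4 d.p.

3.2930

f'(u) = 3u**2
u_0 = 4.780000: f = 75.135352, f' = 68.545200 → u_1 = 4.780000 - (75.135352)/(68.545200) = 3.683857
u_1 = 3.683857: f = 15.912889, f' = 40.712404 → u_2 = 3.683857 - (15.912889)/(40.712404) = 3.292996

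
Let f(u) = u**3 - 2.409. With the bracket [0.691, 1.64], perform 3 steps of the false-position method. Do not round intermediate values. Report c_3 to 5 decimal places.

1.33377

False-position update: c = (a·f(b) − b·f(a))/(f(b) − f(a)); replace the endpoint whose sign matches f(c).
f(0.691000) = -2.079061, f(1.640000) = 2.001944
step 1: c = 1.174466, f(c) = -0.788975 < 0 → new bracket [1.174466, 1.640000]
step 2: c = 1.306070, f(c) = -0.181083 < 0 → new bracket [1.306070, 1.640000]
step 3: c = 1.333769, f(c) = -0.036304 < 0 → new bracket [1.333769, 1.640000]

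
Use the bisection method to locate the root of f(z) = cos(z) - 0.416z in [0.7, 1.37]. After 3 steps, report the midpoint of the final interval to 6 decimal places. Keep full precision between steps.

f(0.700000) = 0.473642, f(1.370000) = -0.370470 (opposite signs)
step 1: m = 1.035000, f(m) = 0.079966 > 0 → root in [1.035000, 1.370000]
step 2: m = 1.202500, f(m) = -0.140213 < 0 → root in [1.035000, 1.202500]
step 3: m = 1.118750, f(m) = -0.028593 < 0 → root in [1.035000, 1.118750]
Midpoint of [1.035000, 1.118750] = 1.076875

1.076875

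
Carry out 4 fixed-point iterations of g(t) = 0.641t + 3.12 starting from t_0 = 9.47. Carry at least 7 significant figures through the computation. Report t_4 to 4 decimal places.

t_1 = g(9.470000) = 9.190270
t_2 = g(9.190270) = 9.010963
t_3 = g(9.010963) = 8.896027
t_4 = g(8.896027) = 8.822354

8.8224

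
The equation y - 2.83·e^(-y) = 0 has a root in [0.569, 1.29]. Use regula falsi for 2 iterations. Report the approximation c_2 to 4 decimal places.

False-position update: c = (a·f(b) − b·f(a))/(f(b) − f(a)); replace the endpoint whose sign matches f(c).
f(0.569000) = -1.033038, f(1.290000) = 0.510984
step 1: c = 1.051390, f(c) = 0.062442 > 0 → new bracket [0.569000, 1.051390]
step 2: c = 1.023894, f(c) = 0.007376 > 0 → new bracket [0.569000, 1.023894]

1.0239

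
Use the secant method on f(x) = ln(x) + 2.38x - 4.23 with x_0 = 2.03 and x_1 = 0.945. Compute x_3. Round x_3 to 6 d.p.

1.585225

Secant update: x_(k+1) = x_k − f(x_k)·(x_k − x_(k-1))/(f(x_k) − f(x_(k-1))).
f(x_0) = 1.309436, f(x_1) = -2.037470
x_2 = 0.945000 - (-2.037470)·(0.945000 - 2.030000)/(-2.037470 - (1.309436)) = 1.605507; f(x_2) = 0.064547
x_3 = 1.605507 - (0.064547)·(1.605507 - 0.945000)/(0.064547 - (-2.037470)) = 1.585225; f(x_3) = 0.003562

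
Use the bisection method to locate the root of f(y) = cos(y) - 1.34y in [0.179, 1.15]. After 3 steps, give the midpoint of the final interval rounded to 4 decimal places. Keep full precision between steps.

f(0.179000) = 0.744162, f(1.150000) = -1.132513 (opposite signs)
step 1: m = 0.664500, f(m) = -0.103205 < 0 → root in [0.179000, 0.664500]
step 2: m = 0.421750, f(m) = 0.347229 > 0 → root in [0.421750, 0.664500]
step 3: m = 0.543125, f(m) = 0.128310 > 0 → root in [0.543125, 0.664500]
Midpoint of [0.543125, 0.664500] = 0.603812

0.6038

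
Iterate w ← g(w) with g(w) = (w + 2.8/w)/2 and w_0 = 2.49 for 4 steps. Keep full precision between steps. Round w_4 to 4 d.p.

w_1 = g(2.490000) = 1.807249
w_2 = g(1.807249) = 1.678283
w_3 = g(1.678283) = 1.673327
w_4 = g(1.673327) = 1.673320

1.6733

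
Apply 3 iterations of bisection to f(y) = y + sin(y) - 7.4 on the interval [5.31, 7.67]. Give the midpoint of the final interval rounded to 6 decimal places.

6.932500

f(5.310000) = -2.916682, f(7.670000) = 1.253123 (opposite signs)
step 1: m = 6.490000, f(m) = -0.704656 < 0 → root in [6.490000, 7.670000]
step 2: m = 7.080000, f(m) = 0.395133 > 0 → root in [6.490000, 7.080000]
step 3: m = 6.785000, f(m) = -0.133983 < 0 → root in [6.785000, 7.080000]
Midpoint of [6.785000, 7.080000] = 6.932500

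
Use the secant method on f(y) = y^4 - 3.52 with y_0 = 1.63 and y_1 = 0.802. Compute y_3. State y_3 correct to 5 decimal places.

Secant update: y_(k+1) = y_k − f(y_k)·(y_k − y_(k-1))/(f(y_k) − f(y_(k-1))).
f(y_0) = 3.539118, f(y_1) = -3.106289
y_2 = 0.802000 - (-3.106289)·(0.802000 - 1.630000)/(-3.106289 - (3.539118)) = 1.189035; f(y_2) = -1.521155
y_3 = 1.189035 - (-1.521155)·(1.189035 - 0.802000)/(-1.521155 - (-3.106289)) = 1.560449; f(y_3) = 2.409237

1.56045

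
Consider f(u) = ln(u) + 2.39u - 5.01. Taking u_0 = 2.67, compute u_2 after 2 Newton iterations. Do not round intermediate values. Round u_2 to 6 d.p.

f'(u) = 1/u + 2.39
u_0 = 2.670000: f = 2.353378, f' = 2.764532 → u_1 = 2.670000 - (2.353378)/(2.764532) = 1.818724
u_1 = 1.818724: f = -0.065113, f' = 2.939836 → u_2 = 1.818724 - (-0.065113)/(2.939836) = 1.840873

1.840873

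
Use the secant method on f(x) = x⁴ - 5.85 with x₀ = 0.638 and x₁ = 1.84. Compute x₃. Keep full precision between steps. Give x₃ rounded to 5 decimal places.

Secant update: x_(k+1) = x_k − f(x_k)·(x_k − x_(k-1))/(f(x_k) − f(x_(k-1))).
f(x_0) = -5.684315, f(x_1) = 5.612287
x_2 = 1.840000 - (5.612287)·(1.840000 - 0.638000)/(5.612287 - (-5.684315)) = 1.242832; f(x_2) = -3.464114
x_3 = 1.242832 - (-3.464114)·(1.242832 - 1.840000)/(-3.464114 - (5.612287)) = 1.470748; f(x_3) = -1.170998

1.47075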